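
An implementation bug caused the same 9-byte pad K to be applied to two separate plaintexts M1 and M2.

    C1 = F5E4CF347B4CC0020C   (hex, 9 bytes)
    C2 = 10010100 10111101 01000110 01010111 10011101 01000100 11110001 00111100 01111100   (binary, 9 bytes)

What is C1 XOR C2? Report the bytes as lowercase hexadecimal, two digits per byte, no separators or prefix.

61598963e608313e70

C1 ⊕ C2 = (M1 ⊕ K) ⊕ (M2 ⊕ K) = M1 ⊕ M2 — the shared key cancels under XOR.
byte 0: f5 XOR 94 = 61
byte 1: e4 XOR bd = 59
byte 2: cf XOR 46 = 89
byte 3: 34 XOR 57 = 63
byte 4: 7b XOR 9d = e6
byte 5: 4c XOR 44 = 08
byte 6: c0 XOR f1 = 31
byte 7: 02 XOR 3c = 3e
byte 8: 0c XOR 7c = 70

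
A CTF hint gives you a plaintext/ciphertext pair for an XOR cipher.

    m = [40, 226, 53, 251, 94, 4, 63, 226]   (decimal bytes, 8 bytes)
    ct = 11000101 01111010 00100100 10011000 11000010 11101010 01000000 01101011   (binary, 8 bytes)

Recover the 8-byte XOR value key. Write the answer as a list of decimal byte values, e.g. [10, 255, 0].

[237, 152, 17, 99, 156, 238, 127, 137]

Since ct = m ⊕ key, XORing both sides with m gives key = m ⊕ ct.
28 ^ c5 = ed
e2 ^ 7a = 98
35 ^ 24 = 11
fb ^ 98 = 63
5e ^ c2 = 9c
04 ^ ea = ee
3f ^ 40 = 7f
e2 ^ 6b = 89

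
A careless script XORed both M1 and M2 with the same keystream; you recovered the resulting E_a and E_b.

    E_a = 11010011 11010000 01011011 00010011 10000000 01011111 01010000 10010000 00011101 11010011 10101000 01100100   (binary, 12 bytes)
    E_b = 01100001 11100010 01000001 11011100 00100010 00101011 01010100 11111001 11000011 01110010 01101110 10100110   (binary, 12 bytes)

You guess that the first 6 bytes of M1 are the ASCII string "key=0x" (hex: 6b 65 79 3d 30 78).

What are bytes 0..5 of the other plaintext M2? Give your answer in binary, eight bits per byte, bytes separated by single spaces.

First, E_a ⊕ E_b = (M1 ⊕ K) ⊕ (M2 ⊕ K) = M1 ⊕ M2, so the key drops out. Then M2 = (M1 ⊕ M2) ⊕ M1 over the first 6 bytes.
byte 0: (d3 ⊕ 61) ⊕ 6b = b2 ⊕ 6b = d9
byte 1: (d0 ⊕ e2) ⊕ 65 = 32 ⊕ 65 = 57
byte 2: (5b ⊕ 41) ⊕ 79 = 1a ⊕ 79 = 63
byte 3: (13 ⊕ dc) ⊕ 3d = cf ⊕ 3d = f2
byte 4: (80 ⊕ 22) ⊕ 30 = a2 ⊕ 30 = 92
byte 5: (5f ⊕ 2b) ⊕ 78 = 74 ⊕ 78 = 0c

11011001 01010111 01100011 11110010 10010010 00001100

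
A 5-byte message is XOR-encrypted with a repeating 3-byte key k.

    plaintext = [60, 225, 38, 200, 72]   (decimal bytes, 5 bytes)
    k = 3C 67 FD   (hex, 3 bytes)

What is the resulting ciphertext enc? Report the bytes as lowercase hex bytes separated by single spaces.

00 86 db f4 2f

The 3-byte key repeats, so the effective keystream is 3c 67 fd 3c 67.
byte 0: 3c ^ 3c = 00
byte 1: e1 ^ 67 = 86
byte 2: 26 ^ fd = db
byte 3: c8 ^ 3c = f4
byte 4: 48 ^ 67 = 2f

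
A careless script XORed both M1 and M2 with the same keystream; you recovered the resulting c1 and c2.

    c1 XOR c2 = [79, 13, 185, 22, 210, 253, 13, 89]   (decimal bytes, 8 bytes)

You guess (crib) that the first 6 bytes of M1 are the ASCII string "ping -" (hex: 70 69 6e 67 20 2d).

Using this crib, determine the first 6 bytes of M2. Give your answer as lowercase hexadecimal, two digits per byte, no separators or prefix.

3f64d771f2d0

Since c1 ⊕ c2 = M1 ⊕ M2, XORing with the guessed M1 bytes yields the corresponding M2 bytes: M2 = (c1 ⊕ c2) ⊕ M1.
4f ⊕ 70 = 3f
0d ⊕ 69 = 64
b9 ⊕ 6e = d7
16 ⊕ 67 = 71
d2 ⊕ 20 = f2
fd ⊕ 2d = d0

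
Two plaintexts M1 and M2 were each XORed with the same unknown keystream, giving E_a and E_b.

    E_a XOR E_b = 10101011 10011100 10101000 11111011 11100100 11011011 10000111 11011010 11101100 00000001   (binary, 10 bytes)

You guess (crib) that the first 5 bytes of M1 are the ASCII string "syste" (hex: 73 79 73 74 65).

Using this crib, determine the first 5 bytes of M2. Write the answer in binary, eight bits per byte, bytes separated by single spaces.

11011000 11100101 11011011 10001111 10000001

Since E_a ⊕ E_b = M1 ⊕ M2, XORing with the guessed M1 bytes yields the corresponding M2 bytes: M2 = (E_a ⊕ E_b) ⊕ M1.
byte 0: ab xor 73 = d8
byte 1: 9c xor 79 = e5
byte 2: a8 xor 73 = db
byte 3: fb xor 74 = 8f
byte 4: e4 xor 65 = 81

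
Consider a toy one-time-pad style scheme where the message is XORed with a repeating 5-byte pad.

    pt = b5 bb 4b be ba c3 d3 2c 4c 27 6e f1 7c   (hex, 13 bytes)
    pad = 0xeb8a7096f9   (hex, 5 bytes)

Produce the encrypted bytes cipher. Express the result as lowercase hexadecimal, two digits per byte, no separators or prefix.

5e313b284328595cdade857b0c

The 5-byte key repeats, so the effective keystream is eb 8a 70 96 f9 eb 8a 70 96 f9 eb 8a 70.
byte 0: b5 XOR eb = 5e
byte 1: bb XOR 8a = 31
byte 2: 4b XOR 70 = 3b
byte 3: be XOR 96 = 28
byte 4: ba XOR f9 = 43
byte 5: c3 XOR eb = 28
byte 6: d3 XOR 8a = 59
byte 7: 2c XOR 70 = 5c
byte 8: 4c XOR 96 = da
byte 9: 27 XOR f9 = de
byte 10: 6e XOR eb = 85
byte 11: f1 XOR 8a = 7b
byte 12: 7c XOR 70 = 0c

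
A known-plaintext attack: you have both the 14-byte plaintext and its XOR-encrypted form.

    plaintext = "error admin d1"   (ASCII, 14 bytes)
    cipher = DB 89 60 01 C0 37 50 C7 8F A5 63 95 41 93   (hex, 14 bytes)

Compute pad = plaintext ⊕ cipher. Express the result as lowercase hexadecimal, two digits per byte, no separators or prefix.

Since cipher = plaintext ⊕ pad, XORing both sides with plaintext gives pad = plaintext ⊕ cipher.
65 ^ db = be
72 ^ 89 = fb
72 ^ 60 = 12
6f ^ 01 = 6e
72 ^ c0 = b2
20 ^ 37 = 17
61 ^ 50 = 31
64 ^ c7 = a3
6d ^ 8f = e2
69 ^ a5 = cc
6e ^ 63 = 0d
20 ^ 95 = b5
64 ^ 41 = 25
31 ^ 93 = a2

befb126eb21731a3e2cc0db525a2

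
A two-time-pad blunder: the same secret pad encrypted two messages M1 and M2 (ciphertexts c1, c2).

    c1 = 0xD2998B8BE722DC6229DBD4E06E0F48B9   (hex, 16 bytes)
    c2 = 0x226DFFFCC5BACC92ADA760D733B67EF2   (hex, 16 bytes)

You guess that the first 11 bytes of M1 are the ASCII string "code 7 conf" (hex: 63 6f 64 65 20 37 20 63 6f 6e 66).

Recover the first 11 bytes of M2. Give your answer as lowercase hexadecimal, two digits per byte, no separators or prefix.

939b101202af3093eb12d2

First, c1 ⊕ c2 = (M1 ⊕ K) ⊕ (M2 ⊕ K) = M1 ⊕ M2, so the key drops out. Then M2 = (M1 ⊕ M2) ⊕ M1 over the first 11 bytes.
byte 0: (d2 xor 22) xor 63 = f0 xor 63 = 93
byte 1: (99 xor 6d) xor 6f = f4 xor 6f = 9b
byte 2: (8b xor ff) xor 64 = 74 xor 64 = 10
byte 3: (8b xor fc) xor 65 = 77 xor 65 = 12
byte 4: (e7 xor c5) xor 20 = 22 xor 20 = 02
byte 5: (22 xor ba) xor 37 = 98 xor 37 = af
byte 6: (dc xor cc) xor 20 = 10 xor 20 = 30
byte 7: (62 xor 92) xor 63 = f0 xor 63 = 93
byte 8: (29 xor ad) xor 6f = 84 xor 6f = eb
byte 9: (db xor a7) xor 6e = 7c xor 6e = 12
byte 10: (d4 xor 60) xor 66 = b4 xor 66 = d2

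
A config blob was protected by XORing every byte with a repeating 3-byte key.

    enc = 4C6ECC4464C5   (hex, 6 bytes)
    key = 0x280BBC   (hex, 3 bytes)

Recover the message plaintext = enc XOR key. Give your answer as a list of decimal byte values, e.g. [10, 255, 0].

The 3-byte key repeats, so the effective keystream is 28 0b bc 28 0b bc.
byte 0:  76 XOR  40 = 100
byte 1: 110 XOR  11 = 101
byte 2: 204 XOR 188 = 112
byte 3:  68 XOR  40 = 108
byte 4: 100 XOR  11 = 111
byte 5: 197 XOR 188 = 121

[100, 101, 112, 108, 111, 121]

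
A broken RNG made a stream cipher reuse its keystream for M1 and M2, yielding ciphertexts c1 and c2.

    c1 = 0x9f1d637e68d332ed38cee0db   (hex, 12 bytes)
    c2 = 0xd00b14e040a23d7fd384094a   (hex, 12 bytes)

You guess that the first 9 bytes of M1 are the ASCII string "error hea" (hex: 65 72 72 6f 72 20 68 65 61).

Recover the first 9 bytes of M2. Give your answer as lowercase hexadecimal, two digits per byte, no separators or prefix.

2a6405f15a5167f78a

First, c1 ⊕ c2 = (M1 ⊕ K) ⊕ (M2 ⊕ K) = M1 ⊕ M2, so the key drops out. Then M2 = (M1 ⊕ M2) ⊕ M1 over the first 9 bytes.
byte 0: (9f XOR d0) XOR 65 = 4f XOR 65 = 2a
byte 1: (1d XOR 0b) XOR 72 = 16 XOR 72 = 64
byte 2: (63 XOR 14) XOR 72 = 77 XOR 72 = 05
byte 3: (7e XOR e0) XOR 6f = 9e XOR 6f = f1
byte 4: (68 XOR 40) XOR 72 = 28 XOR 72 = 5a
byte 5: (d3 XOR a2) XOR 20 = 71 XOR 20 = 51
byte 6: (32 XOR 3d) XOR 68 = 0f XOR 68 = 67
byte 7: (ed XOR 7f) XOR 65 = 92 XOR 65 = f7
byte 8: (38 XOR d3) XOR 61 = eb XOR 61 = 8a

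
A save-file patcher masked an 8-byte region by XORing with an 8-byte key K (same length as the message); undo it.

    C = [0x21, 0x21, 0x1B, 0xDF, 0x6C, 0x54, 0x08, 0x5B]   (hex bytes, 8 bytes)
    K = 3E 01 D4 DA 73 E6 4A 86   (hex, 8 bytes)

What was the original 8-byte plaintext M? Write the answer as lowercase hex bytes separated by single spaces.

21 xor 3e = 1f
21 xor 01 = 20
1b xor d4 = cf
df xor da = 05
6c xor 73 = 1f
54 xor e6 = b2
08 xor 4a = 42
5b xor 86 = dd

1f 20 cf 05 1f b2 42 dd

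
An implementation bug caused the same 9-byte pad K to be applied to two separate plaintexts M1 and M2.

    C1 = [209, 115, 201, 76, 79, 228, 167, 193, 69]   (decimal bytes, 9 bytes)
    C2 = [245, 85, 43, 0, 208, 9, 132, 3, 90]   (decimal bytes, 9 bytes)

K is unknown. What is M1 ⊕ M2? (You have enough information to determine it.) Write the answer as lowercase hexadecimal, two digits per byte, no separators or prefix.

C1 ⊕ C2 = (M1 ⊕ K) ⊕ (M2 ⊕ K) = M1 ⊕ M2 — the shared key cancels under XOR.
byte 0: 11010001 XOR 11110101 = 00100100
byte 1: 01110011 XOR 01010101 = 00100110
byte 2: 11001001 XOR 00101011 = 11100010
byte 3: 01001100 XOR 00000000 = 01001100
byte 4: 01001111 XOR 11010000 = 10011111
byte 5: 11100100 XOR 00001001 = 11101101
byte 6: 10100111 XOR 10000100 = 00100011
byte 7: 11000001 XOR 00000011 = 11000010
byte 8: 01000101 XOR 01011010 = 00011111

2426e24c9fed23c21f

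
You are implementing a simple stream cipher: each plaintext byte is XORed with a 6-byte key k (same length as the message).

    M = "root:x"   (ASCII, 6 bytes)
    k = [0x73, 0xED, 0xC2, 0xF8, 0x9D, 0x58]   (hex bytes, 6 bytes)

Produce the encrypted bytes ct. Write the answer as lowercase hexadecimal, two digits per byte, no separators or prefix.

XOR is its own inverse, so applying the key byte-wise gives the result directly.
01110010 xor 01110011 = 00000001
01101111 xor 11101101 = 10000010
01101111 xor 11000010 = 10101101
01110100 xor 11111000 = 10001100
00111010 xor 10011101 = 10100111
01111000 xor 01011000 = 00100000

0182ad8ca720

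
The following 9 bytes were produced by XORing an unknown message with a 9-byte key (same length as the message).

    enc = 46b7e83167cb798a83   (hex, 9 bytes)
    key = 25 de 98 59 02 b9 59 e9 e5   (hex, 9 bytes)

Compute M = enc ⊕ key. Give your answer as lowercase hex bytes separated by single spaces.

63 69 70 68 65 72 20 63 66

byte 0: 46 ^ 25 = 63
byte 1: b7 ^ de = 69
byte 2: e8 ^ 98 = 70
byte 3: 31 ^ 59 = 68
byte 4: 67 ^ 02 = 65
byte 5: cb ^ b9 = 72
byte 6: 79 ^ 59 = 20
byte 7: 8a ^ e9 = 63
byte 8: 83 ^ e5 = 66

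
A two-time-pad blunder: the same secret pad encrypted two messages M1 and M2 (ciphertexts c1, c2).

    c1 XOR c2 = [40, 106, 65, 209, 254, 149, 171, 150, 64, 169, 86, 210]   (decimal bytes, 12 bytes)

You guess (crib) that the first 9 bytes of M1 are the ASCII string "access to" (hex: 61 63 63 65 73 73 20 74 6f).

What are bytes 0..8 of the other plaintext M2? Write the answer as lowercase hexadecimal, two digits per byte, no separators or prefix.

Since c1 ⊕ c2 = M1 ⊕ M2, XORing with the guessed M1 bytes yields the corresponding M2 bytes: M2 = (c1 ⊕ c2) ⊕ M1.
byte 0: 00101000 XOR 01100001 = 01001001
byte 1: 01101010 XOR 01100011 = 00001001
byte 2: 01000001 XOR 01100011 = 00100010
byte 3: 11010001 XOR 01100101 = 10110100
byte 4: 11111110 XOR 01110011 = 10001101
byte 5: 10010101 XOR 01110011 = 11100110
byte 6: 10101011 XOR 00100000 = 10001011
byte 7: 10010110 XOR 01110100 = 11100010
byte 8: 01000000 XOR 01101111 = 00101111

490922b48de68be22f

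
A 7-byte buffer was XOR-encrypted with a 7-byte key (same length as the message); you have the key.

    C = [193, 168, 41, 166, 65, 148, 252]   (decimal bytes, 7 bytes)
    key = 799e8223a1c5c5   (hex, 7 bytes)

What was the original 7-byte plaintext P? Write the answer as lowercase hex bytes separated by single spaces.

b8 36 ab 85 e0 51 39

XOR is its own inverse, so applying the key byte-wise gives the result directly.
11000001 ⊕ 01111001 = 10111000
10101000 ⊕ 10011110 = 00110110
00101001 ⊕ 10000010 = 10101011
10100110 ⊕ 00100011 = 10000101
01000001 ⊕ 10100001 = 11100000
10010100 ⊕ 11000101 = 01010001
11111100 ⊕ 11000101 = 00111001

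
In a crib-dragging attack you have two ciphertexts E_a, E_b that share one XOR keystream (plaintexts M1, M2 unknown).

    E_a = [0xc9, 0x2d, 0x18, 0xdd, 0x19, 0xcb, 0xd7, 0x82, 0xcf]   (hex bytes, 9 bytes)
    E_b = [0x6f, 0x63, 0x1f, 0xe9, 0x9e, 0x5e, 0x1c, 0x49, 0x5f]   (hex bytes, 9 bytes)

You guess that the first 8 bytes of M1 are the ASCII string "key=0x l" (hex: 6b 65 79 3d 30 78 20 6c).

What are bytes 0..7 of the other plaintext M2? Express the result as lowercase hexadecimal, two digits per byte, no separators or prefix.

First, E_a ⊕ E_b = (M1 ⊕ K) ⊕ (M2 ⊕ K) = M1 ⊕ M2, so the key drops out. Then M2 = (M1 ⊕ M2) ⊕ M1 over the first 8 bytes.
byte 0: (c9 XOR 6f) XOR 6b = a6 XOR 6b = cd
byte 1: (2d XOR 63) XOR 65 = 4e XOR 65 = 2b
byte 2: (18 XOR 1f) XOR 79 = 07 XOR 79 = 7e
byte 3: (dd XOR e9) XOR 3d = 34 XOR 3d = 09
byte 4: (19 XOR 9e) XOR 30 = 87 XOR 30 = b7
byte 5: (cb XOR 5e) XOR 78 = 95 XOR 78 = ed
byte 6: (d7 XOR 1c) XOR 20 = cb XOR 20 = eb
byte 7: (82 XOR 49) XOR 6c = cb XOR 6c = a7

cd2b7e09b7edeba7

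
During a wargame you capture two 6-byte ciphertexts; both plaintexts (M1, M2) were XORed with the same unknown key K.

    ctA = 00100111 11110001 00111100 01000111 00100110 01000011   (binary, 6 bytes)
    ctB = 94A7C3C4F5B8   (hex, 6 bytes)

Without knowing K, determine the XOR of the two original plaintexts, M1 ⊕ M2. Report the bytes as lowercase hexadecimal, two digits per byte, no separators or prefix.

b356ff83d3fb

ctA ⊕ ctB = (M1 ⊕ K) ⊕ (M2 ⊕ K) = M1 ⊕ M2 — the shared key cancels under XOR.
byte 0: 27 xor 94 = b3
byte 1: f1 xor a7 = 56
byte 2: 3c xor c3 = ff
byte 3: 47 xor c4 = 83
byte 4: 26 xor f5 = d3
byte 5: 43 xor b8 = fb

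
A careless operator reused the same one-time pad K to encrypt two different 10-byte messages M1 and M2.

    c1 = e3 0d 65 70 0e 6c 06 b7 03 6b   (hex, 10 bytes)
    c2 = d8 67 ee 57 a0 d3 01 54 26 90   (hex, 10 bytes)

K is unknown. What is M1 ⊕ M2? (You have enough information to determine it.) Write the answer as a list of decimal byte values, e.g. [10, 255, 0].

[59, 106, 139, 39, 174, 191, 7, 227, 37, 251]

c1 ⊕ c2 = (M1 ⊕ K) ⊕ (M2 ⊕ K) = M1 ⊕ M2 — the shared key cancels under XOR.
227 ^ 216 =  59
 13 ^ 103 = 106
101 ^ 238 = 139
112 ^  87 =  39
 14 ^ 160 = 174
108 ^ 211 = 191
  6 ^   1 =   7
183 ^  84 = 227
  3 ^  38 =  37
107 ^ 144 = 251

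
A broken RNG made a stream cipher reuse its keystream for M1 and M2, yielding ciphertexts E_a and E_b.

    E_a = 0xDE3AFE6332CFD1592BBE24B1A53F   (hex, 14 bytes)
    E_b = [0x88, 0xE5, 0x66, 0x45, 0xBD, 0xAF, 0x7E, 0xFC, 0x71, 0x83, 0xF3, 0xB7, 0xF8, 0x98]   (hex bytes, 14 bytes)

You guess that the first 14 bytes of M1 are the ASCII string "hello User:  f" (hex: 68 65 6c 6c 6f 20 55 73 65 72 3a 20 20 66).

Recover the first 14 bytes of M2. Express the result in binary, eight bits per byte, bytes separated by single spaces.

First, E_a ⊕ E_b = (M1 ⊕ K) ⊕ (M2 ⊕ K) = M1 ⊕ M2, so the key drops out. Then M2 = (M1 ⊕ M2) ⊕ M1 over the first 14 bytes.
byte 0: (de ⊕ 88) ⊕ 68 = 56 ⊕ 68 = 3e
byte 1: (3a ⊕ e5) ⊕ 65 = df ⊕ 65 = ba
byte 2: (fe ⊕ 66) ⊕ 6c = 98 ⊕ 6c = f4
byte 3: (63 ⊕ 45) ⊕ 6c = 26 ⊕ 6c = 4a
byte 4: (32 ⊕ bd) ⊕ 6f = 8f ⊕ 6f = e0
byte 5: (cf ⊕ af) ⊕ 20 = 60 ⊕ 20 = 40
byte 6: (d1 ⊕ 7e) ⊕ 55 = af ⊕ 55 = fa
byte 7: (59 ⊕ fc) ⊕ 73 = a5 ⊕ 73 = d6
byte 8: (2b ⊕ 71) ⊕ 65 = 5a ⊕ 65 = 3f
byte 9: (be ⊕ 83) ⊕ 72 = 3d ⊕ 72 = 4f
byte 10: (24 ⊕ f3) ⊕ 3a = d7 ⊕ 3a = ed
byte 11: (b1 ⊕ b7) ⊕ 20 = 06 ⊕ 20 = 26
byte 12: (a5 ⊕ f8) ⊕ 20 = 5d ⊕ 20 = 7d
byte 13: (3f ⊕ 98) ⊕ 66 = a7 ⊕ 66 = c1

00111110 10111010 11110100 01001010 11100000 01000000 11111010 11010110 00111111 01001111 11101101 00100110 01111101 11000001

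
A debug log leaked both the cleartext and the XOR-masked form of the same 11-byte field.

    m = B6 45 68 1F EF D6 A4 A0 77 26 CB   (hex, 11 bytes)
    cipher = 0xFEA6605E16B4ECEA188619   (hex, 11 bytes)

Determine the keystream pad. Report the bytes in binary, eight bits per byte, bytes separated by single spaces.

01001000 11100011 00001000 01000001 11111001 01100010 01001000 01001010 01101111 10100000 11010010

Since cipher = m ⊕ pad, XORing both sides with m gives pad = m ⊕ cipher.
182 ^ 254 =  72
 69 ^ 166 = 227
104 ^  96 =   8
 31 ^  94 =  65
239 ^  22 = 249
214 ^ 180 =  98
164 ^ 236 =  72
160 ^ 234 =  74
119 ^  24 = 111
 38 ^ 134 = 160
203 ^  25 = 210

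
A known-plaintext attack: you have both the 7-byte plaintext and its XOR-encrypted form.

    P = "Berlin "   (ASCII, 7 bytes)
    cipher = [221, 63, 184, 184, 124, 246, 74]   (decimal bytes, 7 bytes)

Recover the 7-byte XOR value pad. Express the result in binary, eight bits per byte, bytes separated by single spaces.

10011111 01011010 11001010 11010100 00010101 10011000 01101010

Since cipher = P ⊕ pad, XORing both sides with P gives pad = P ⊕ cipher.
42 XOR dd = 9f
65 XOR 3f = 5a
72 XOR b8 = ca
6c XOR b8 = d4
69 XOR 7c = 15
6e XOR f6 = 98
20 XOR 4a = 6a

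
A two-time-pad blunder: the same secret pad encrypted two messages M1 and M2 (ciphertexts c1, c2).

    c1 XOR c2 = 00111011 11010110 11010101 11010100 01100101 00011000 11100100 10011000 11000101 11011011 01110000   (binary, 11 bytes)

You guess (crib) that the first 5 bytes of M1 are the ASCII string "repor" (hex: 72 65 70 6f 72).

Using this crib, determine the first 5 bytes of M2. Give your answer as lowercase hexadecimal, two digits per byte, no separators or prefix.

Since c1 ⊕ c2 = M1 ⊕ M2, XORing with the guessed M1 bytes yields the corresponding M2 bytes: M2 = (c1 ⊕ c2) ⊕ M1.
3b xor 72 = 49
d6 xor 65 = b3
d5 xor 70 = a5
d4 xor 6f = bb
65 xor 72 = 17

49b3a5bb17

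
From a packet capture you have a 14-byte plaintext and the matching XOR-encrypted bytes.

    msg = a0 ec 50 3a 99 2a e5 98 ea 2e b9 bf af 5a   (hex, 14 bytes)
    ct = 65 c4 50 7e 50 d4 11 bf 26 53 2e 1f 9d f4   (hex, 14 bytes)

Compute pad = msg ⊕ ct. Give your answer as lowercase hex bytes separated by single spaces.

Since ct = msg ⊕ pad, XORing both sides with msg gives pad = msg ⊕ ct.
10100000 XOR 01100101 = 11000101
11101100 XOR 11000100 = 00101000
01010000 XOR 01010000 = 00000000
00111010 XOR 01111110 = 01000100
10011001 XOR 01010000 = 11001001
00101010 XOR 11010100 = 11111110
11100101 XOR 00010001 = 11110100
10011000 XOR 10111111 = 00100111
11101010 XOR 00100110 = 11001100
00101110 XOR 01010011 = 01111101
10111001 XOR 00101110 = 10010111
10111111 XOR 00011111 = 10100000
10101111 XOR 10011101 = 00110010
01011010 XOR 11110100 = 10101110

c5 28 00 44 c9 fe f4 27 cc 7d 97 a0 32 ae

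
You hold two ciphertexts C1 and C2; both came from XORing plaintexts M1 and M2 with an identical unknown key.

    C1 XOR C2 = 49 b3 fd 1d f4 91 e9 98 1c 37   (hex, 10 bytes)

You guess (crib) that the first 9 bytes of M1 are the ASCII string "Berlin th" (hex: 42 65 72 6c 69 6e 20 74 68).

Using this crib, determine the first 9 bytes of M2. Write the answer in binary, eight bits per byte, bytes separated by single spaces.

Since C1 ⊕ C2 = M1 ⊕ M2, XORing with the guessed M1 bytes yields the corresponding M2 bytes: M2 = (C1 ⊕ C2) ⊕ M1.
byte 0:  73 ^  66 =  11
byte 1: 179 ^ 101 = 214
byte 2: 253 ^ 114 = 143
byte 3:  29 ^ 108 = 113
byte 4: 244 ^ 105 = 157
byte 5: 145 ^ 110 = 255
byte 6: 233 ^  32 = 201
byte 7: 152 ^ 116 = 236
byte 8:  28 ^ 104 = 116

00001011 11010110 10001111 01110001 10011101 11111111 11001001 11101100 01110100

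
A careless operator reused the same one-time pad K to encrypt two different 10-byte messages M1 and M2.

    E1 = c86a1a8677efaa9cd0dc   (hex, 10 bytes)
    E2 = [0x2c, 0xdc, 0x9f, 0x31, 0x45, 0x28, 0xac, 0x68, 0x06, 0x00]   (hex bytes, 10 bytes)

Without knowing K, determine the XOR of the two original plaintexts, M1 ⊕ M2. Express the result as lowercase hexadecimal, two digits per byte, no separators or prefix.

E1 ⊕ E2 = (M1 ⊕ K) ⊕ (M2 ⊕ K) = M1 ⊕ M2 — the shared key cancels under XOR.
c8 xor 2c = e4
6a xor dc = b6
1a xor 9f = 85
86 xor 31 = b7
77 xor 45 = 32
ef xor 28 = c7
aa xor ac = 06
9c xor 68 = f4
d0 xor 06 = d6
dc xor 00 = dc

e4b685b732c706f4d6dc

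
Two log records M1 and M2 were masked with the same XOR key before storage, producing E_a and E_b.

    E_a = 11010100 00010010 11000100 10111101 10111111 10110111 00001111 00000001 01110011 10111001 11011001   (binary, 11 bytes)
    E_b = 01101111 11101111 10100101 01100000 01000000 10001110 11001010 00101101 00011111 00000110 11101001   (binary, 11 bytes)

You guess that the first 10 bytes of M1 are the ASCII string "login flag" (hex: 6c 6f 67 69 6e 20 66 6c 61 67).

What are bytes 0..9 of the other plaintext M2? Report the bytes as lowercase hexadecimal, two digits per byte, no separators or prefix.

First, E_a ⊕ E_b = (M1 ⊕ K) ⊕ (M2 ⊕ K) = M1 ⊕ M2, so the key drops out. Then M2 = (M1 ⊕ M2) ⊕ M1 over the first 10 bytes.
byte 0: (d4 xor 6f) xor 6c = bb xor 6c = d7
byte 1: (12 xor ef) xor 6f = fd xor 6f = 92
byte 2: (c4 xor a5) xor 67 = 61 xor 67 = 06
byte 3: (bd xor 60) xor 69 = dd xor 69 = b4
byte 4: (bf xor 40) xor 6e = ff xor 6e = 91
byte 5: (b7 xor 8e) xor 20 = 39 xor 20 = 19
byte 6: (0f xor ca) xor 66 = c5 xor 66 = a3
byte 7: (01 xor 2d) xor 6c = 2c xor 6c = 40
byte 8: (73 xor 1f) xor 61 = 6c xor 61 = 0d
byte 9: (b9 xor 06) xor 67 = bf xor 67 = d8

d79206b49119a3400dd8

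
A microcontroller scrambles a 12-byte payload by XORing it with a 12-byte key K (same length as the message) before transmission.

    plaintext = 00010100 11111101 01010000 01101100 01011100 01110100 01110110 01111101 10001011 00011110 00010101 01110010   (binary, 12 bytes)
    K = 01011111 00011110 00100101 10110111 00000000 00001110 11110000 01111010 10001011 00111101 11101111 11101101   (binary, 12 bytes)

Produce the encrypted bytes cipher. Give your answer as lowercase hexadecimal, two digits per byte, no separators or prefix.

4be375db5c7a86070023fa9f

XOR is its own inverse, so applying the key byte-wise gives the result directly.
14 xor 5f = 4b
fd xor 1e = e3
50 xor 25 = 75
6c xor b7 = db
5c xor 00 = 5c
74 xor 0e = 7a
76 xor f0 = 86
7d xor 7a = 07
8b xor 8b = 00
1e xor 3d = 23
15 xor ef = fa
72 xor ed = 9f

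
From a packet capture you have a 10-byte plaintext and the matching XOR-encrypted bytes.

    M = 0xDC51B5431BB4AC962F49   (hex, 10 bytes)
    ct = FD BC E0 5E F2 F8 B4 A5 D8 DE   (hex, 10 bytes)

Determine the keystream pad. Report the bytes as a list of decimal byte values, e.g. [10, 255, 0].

Since ct = M ⊕ pad, XORing both sides with M gives pad = M ⊕ ct.
11011100 XOR 11111101 = 00100001
01010001 XOR 10111100 = 11101101
10110101 XOR 11100000 = 01010101
01000011 XOR 01011110 = 00011101
00011011 XOR 11110010 = 11101001
10110100 XOR 11111000 = 01001100
10101100 XOR 10110100 = 00011000
10010110 XOR 10100101 = 00110011
00101111 XOR 11011000 = 11110111
01001001 XOR 11011110 = 10010111

[33, 237, 85, 29, 233, 76, 24, 51, 247, 151]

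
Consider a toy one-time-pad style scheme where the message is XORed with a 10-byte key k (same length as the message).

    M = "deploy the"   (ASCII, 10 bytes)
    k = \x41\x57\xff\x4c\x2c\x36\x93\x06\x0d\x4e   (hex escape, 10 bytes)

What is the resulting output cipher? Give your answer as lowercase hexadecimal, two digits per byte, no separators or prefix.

25328f20434fb372652b

XOR is its own inverse, so applying the key byte-wise gives the result directly.
100 ^  65 =  37
101 ^  87 =  50
112 ^ 255 = 143
108 ^  76 =  32
111 ^  44 =  67
121 ^  54 =  79
 32 ^ 147 = 179
116 ^   6 = 114
104 ^  13 = 101
101 ^  78 =  43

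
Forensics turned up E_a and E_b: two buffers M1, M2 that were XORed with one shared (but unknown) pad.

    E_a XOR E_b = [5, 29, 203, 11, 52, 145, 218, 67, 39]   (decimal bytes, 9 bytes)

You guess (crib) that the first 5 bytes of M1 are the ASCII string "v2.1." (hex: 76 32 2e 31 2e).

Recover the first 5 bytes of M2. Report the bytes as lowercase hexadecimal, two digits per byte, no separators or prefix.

732fe53a1a

Since E_a ⊕ E_b = M1 ⊕ M2, XORing with the guessed M1 bytes yields the corresponding M2 bytes: M2 = (E_a ⊕ E_b) ⊕ M1.
05 xor 76 = 73
1d xor 32 = 2f
cb xor 2e = e5
0b xor 31 = 3a
34 xor 2e = 1a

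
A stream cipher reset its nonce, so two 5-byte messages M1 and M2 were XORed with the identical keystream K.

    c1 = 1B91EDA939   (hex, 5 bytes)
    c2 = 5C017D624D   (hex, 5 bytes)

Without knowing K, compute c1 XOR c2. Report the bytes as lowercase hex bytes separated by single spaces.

c1 ⊕ c2 = (M1 ⊕ K) ⊕ (M2 ⊕ K) = M1 ⊕ M2 — the shared key cancels under XOR.
1b ⊕ 5c = 47
91 ⊕ 01 = 90
ed ⊕ 7d = 90
a9 ⊕ 62 = cb
39 ⊕ 4d = 74

47 90 90 cb 74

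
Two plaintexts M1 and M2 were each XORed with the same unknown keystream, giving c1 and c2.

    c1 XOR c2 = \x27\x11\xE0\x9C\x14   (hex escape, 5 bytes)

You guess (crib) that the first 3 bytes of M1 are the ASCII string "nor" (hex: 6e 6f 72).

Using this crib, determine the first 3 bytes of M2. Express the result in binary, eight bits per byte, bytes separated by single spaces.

Since c1 ⊕ c2 = M1 ⊕ M2, XORing with the guessed M1 bytes yields the corresponding M2 bytes: M2 = (c1 ⊕ c2) ⊕ M1.
byte 0: 27 ^ 6e = 49
byte 1: 11 ^ 6f = 7e
byte 2: e0 ^ 72 = 92

01001001 01111110 10010010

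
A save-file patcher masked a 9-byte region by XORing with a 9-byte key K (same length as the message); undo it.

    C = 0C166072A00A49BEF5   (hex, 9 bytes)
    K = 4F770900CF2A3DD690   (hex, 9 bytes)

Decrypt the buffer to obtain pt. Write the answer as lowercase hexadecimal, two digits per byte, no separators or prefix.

436169726f20746865

0c ^ 4f = 43
16 ^ 77 = 61
60 ^ 09 = 69
72 ^ 00 = 72
a0 ^ cf = 6f
0a ^ 2a = 20
49 ^ 3d = 74
be ^ d6 = 68
f5 ^ 90 = 65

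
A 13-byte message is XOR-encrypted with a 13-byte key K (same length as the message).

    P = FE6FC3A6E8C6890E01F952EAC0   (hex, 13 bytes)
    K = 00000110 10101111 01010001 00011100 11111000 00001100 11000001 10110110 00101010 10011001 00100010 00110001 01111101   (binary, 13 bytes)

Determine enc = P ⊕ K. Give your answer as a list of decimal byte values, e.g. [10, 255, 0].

XOR is its own inverse, so applying the key byte-wise gives the result directly.
fe ^ 06 = f8
6f ^ af = c0
c3 ^ 51 = 92
a6 ^ 1c = ba
e8 ^ f8 = 10
c6 ^ 0c = ca
89 ^ c1 = 48
0e ^ b6 = b8
01 ^ 2a = 2b
f9 ^ 99 = 60
52 ^ 22 = 70
ea ^ 31 = db
c0 ^ 7d = bd

[248, 192, 146, 186, 16, 202, 72, 184, 43, 96, 112, 219, 189]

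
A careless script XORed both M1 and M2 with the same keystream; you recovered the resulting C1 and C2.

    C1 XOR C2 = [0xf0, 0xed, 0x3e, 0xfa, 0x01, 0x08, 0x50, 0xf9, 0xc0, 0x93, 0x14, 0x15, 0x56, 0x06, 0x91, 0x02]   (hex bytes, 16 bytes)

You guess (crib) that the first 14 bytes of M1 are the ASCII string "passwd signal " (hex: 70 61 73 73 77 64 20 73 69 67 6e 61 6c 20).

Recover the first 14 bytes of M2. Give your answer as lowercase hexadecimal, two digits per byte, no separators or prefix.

Since C1 ⊕ C2 = M1 ⊕ M2, XORing with the guessed M1 bytes yields the corresponding M2 bytes: M2 = (C1 ⊕ C2) ⊕ M1.
240 ⊕ 112 = 128
237 ⊕  97 = 140
 62 ⊕ 115 =  77
250 ⊕ 115 = 137
  1 ⊕ 119 = 118
  8 ⊕ 100 = 108
 80 ⊕  32 = 112
249 ⊕ 115 = 138
192 ⊕ 105 = 169
147 ⊕ 103 = 244
 20 ⊕ 110 = 122
 21 ⊕  97 = 116
 86 ⊕ 108 =  58
  6 ⊕  32 =  38

808c4d89766c708aa9f47a743a26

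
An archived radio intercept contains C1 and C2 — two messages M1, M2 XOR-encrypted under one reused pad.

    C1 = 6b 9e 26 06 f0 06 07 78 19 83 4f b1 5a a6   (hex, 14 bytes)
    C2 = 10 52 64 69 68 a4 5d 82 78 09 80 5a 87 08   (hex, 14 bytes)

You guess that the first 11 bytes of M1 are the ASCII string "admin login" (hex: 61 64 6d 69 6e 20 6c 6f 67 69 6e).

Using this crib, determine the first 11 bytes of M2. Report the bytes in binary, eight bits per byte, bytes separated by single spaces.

00011010 10101000 00101111 00000110 11110110 10000010 00110110 10010101 00000110 11100011 10100001

First, C1 ⊕ C2 = (M1 ⊕ K) ⊕ (M2 ⊕ K) = M1 ⊕ M2, so the key drops out. Then M2 = (M1 ⊕ M2) ⊕ M1 over the first 11 bytes.
byte 0: (6b ^ 10) ^ 61 = 7b ^ 61 = 1a
byte 1: (9e ^ 52) ^ 64 = cc ^ 64 = a8
byte 2: (26 ^ 64) ^ 6d = 42 ^ 6d = 2f
byte 3: (06 ^ 69) ^ 69 = 6f ^ 69 = 06
byte 4: (f0 ^ 68) ^ 6e = 98 ^ 6e = f6
byte 5: (06 ^ a4) ^ 20 = a2 ^ 20 = 82
byte 6: (07 ^ 5d) ^ 6c = 5a ^ 6c = 36
byte 7: (78 ^ 82) ^ 6f = fa ^ 6f = 95
byte 8: (19 ^ 78) ^ 67 = 61 ^ 67 = 06
byte 9: (83 ^ 09) ^ 69 = 8a ^ 69 = e3
byte 10: (4f ^ 80) ^ 6e = cf ^ 6e = a1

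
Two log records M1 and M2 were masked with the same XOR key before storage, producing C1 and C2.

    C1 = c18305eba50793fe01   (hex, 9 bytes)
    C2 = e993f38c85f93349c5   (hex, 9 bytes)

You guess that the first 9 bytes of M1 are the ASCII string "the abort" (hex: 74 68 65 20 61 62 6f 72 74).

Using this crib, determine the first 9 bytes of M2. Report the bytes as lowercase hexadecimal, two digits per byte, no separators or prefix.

First, C1 ⊕ C2 = (M1 ⊕ K) ⊕ (M2 ⊕ K) = M1 ⊕ M2, so the key drops out. Then M2 = (M1 ⊕ M2) ⊕ M1 over the first 9 bytes.
byte 0: (c1 XOR e9) XOR 74 = 28 XOR 74 = 5c
byte 1: (83 XOR 93) XOR 68 = 10 XOR 68 = 78
byte 2: (05 XOR f3) XOR 65 = f6 XOR 65 = 93
byte 3: (eb XOR 8c) XOR 20 = 67 XOR 20 = 47
byte 4: (a5 XOR 85) XOR 61 = 20 XOR 61 = 41
byte 5: (07 XOR f9) XOR 62 = fe XOR 62 = 9c
byte 6: (93 XOR 33) XOR 6f = a0 XOR 6f = cf
byte 7: (fe XOR 49) XOR 72 = b7 XOR 72 = c5
byte 8: (01 XOR c5) XOR 74 = c4 XOR 74 = b0

5c789347419ccfc5b0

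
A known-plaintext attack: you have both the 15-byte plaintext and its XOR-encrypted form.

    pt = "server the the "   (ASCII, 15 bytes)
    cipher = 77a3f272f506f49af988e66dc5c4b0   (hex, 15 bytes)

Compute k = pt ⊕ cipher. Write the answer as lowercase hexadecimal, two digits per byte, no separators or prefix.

Since cipher = pt ⊕ k, XORing both sides with pt gives k = pt ⊕ cipher.
115 ^ 119 =   4
101 ^ 163 = 198
114 ^ 242 = 128
118 ^ 114 =   4
101 ^ 245 = 144
114 ^   6 = 116
 32 ^ 244 = 212
116 ^ 154 = 238
104 ^ 249 = 145
101 ^ 136 = 237
 32 ^ 230 = 198
116 ^ 109 =  25
104 ^ 197 = 173
101 ^ 196 = 161
 32 ^ 176 = 144

04c680049074d4ee91edc619ada190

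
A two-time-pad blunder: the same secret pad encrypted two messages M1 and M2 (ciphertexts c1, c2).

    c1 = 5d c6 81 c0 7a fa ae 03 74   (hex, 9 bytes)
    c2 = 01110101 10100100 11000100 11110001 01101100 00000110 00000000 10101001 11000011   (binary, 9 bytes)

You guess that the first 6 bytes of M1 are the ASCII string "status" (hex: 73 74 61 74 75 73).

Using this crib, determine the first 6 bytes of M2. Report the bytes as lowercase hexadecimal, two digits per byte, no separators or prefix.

5b162445638f

First, c1 ⊕ c2 = (M1 ⊕ K) ⊕ (M2 ⊕ K) = M1 ⊕ M2, so the key drops out. Then M2 = (M1 ⊕ M2) ⊕ M1 over the first 6 bytes.
byte 0: (5d ^ 75) ^ 73 = 28 ^ 73 = 5b
byte 1: (c6 ^ a4) ^ 74 = 62 ^ 74 = 16
byte 2: (81 ^ c4) ^ 61 = 45 ^ 61 = 24
byte 3: (c0 ^ f1) ^ 74 = 31 ^ 74 = 45
byte 4: (7a ^ 6c) ^ 75 = 16 ^ 75 = 63
byte 5: (fa ^ 06) ^ 73 = fc ^ 73 = 8f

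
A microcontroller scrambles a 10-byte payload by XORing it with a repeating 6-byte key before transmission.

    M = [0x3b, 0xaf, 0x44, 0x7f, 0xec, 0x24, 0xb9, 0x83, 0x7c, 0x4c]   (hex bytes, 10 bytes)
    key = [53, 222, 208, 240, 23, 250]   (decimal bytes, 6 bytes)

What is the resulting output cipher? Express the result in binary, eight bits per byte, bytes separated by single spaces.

00001110 01110001 10010100 10001111 11111011 11011110 10001100 01011101 10101100 10111100

The 6-byte key repeats, so the effective keystream is 35 de d0 f0 17 fa 35 de d0 f0.
byte 0: 3b ^ 35 = 0e
byte 1: af ^ de = 71
byte 2: 44 ^ d0 = 94
byte 3: 7f ^ f0 = 8f
byte 4: ec ^ 17 = fb
byte 5: 24 ^ fa = de
byte 6: b9 ^ 35 = 8c
byte 7: 83 ^ de = 5d
byte 8: 7c ^ d0 = ac
byte 9: 4c ^ f0 = bc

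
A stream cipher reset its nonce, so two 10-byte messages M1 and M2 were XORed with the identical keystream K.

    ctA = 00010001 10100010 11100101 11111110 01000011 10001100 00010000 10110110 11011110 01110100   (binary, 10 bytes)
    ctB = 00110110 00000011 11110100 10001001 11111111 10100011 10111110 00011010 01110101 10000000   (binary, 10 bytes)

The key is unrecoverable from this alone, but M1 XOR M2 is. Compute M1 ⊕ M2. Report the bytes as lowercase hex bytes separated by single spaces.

ctA ⊕ ctB = (M1 ⊕ K) ⊕ (M2 ⊕ K) = M1 ⊕ M2 — the shared key cancels under XOR.
11 ^ 36 = 27
a2 ^ 03 = a1
e5 ^ f4 = 11
fe ^ 89 = 77
43 ^ ff = bc
8c ^ a3 = 2f
10 ^ be = ae
b6 ^ 1a = ac
de ^ 75 = ab
74 ^ 80 = f4

27 a1 11 77 bc 2f ae ac ab f4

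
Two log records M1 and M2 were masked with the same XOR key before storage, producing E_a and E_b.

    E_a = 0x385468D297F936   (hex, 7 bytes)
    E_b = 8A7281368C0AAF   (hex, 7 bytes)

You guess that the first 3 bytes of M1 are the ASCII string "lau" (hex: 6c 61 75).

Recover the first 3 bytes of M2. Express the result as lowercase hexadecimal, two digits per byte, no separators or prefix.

First, E_a ⊕ E_b = (M1 ⊕ K) ⊕ (M2 ⊕ K) = M1 ⊕ M2, so the key drops out. Then M2 = (M1 ⊕ M2) ⊕ M1 over the first 3 bytes.
byte 0: (38 XOR 8a) XOR 6c = b2 XOR 6c = de
byte 1: (54 XOR 72) XOR 61 = 26 XOR 61 = 47
byte 2: (68 XOR 81) XOR 75 = e9 XOR 75 = 9c

de479c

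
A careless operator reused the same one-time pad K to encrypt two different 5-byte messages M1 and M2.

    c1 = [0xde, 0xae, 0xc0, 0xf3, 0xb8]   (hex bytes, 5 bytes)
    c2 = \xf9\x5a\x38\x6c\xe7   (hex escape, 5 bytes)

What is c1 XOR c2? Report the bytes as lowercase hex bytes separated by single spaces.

c1 ⊕ c2 = (M1 ⊕ K) ⊕ (M2 ⊕ K) = M1 ⊕ M2 — the shared key cancels under XOR.
222 ⊕ 249 =  39
174 ⊕  90 = 244
192 ⊕  56 = 248
243 ⊕ 108 = 159
184 ⊕ 231 =  95

27 f4 f8 9f 5f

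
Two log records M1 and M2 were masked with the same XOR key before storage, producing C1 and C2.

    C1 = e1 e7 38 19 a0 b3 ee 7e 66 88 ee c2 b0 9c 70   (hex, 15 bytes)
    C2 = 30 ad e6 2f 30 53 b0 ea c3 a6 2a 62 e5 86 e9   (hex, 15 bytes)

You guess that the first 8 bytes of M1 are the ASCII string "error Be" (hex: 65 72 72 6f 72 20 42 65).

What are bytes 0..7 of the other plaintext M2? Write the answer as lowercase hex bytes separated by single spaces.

First, C1 ⊕ C2 = (M1 ⊕ K) ⊕ (M2 ⊕ K) = M1 ⊕ M2, so the key drops out. Then M2 = (M1 ⊕ M2) ⊕ M1 over the first 8 bytes.
byte 0: (e1 xor 30) xor 65 = d1 xor 65 = b4
byte 1: (e7 xor ad) xor 72 = 4a xor 72 = 38
byte 2: (38 xor e6) xor 72 = de xor 72 = ac
byte 3: (19 xor 2f) xor 6f = 36 xor 6f = 59
byte 4: (a0 xor 30) xor 72 = 90 xor 72 = e2
byte 5: (b3 xor 53) xor 20 = e0 xor 20 = c0
byte 6: (ee xor b0) xor 42 = 5e xor 42 = 1c
byte 7: (7e xor ea) xor 65 = 94 xor 65 = f1

b4 38 ac 59 e2 c0 1c f1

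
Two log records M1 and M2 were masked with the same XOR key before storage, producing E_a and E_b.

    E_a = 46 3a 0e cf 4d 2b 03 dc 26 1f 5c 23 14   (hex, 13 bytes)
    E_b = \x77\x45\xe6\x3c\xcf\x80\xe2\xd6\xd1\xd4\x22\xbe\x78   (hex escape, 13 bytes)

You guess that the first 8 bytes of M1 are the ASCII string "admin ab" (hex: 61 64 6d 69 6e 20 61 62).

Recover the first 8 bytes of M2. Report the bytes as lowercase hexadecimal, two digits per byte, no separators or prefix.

501b859aec8b8068

First, E_a ⊕ E_b = (M1 ⊕ K) ⊕ (M2 ⊕ K) = M1 ⊕ M2, so the key drops out. Then M2 = (M1 ⊕ M2) ⊕ M1 over the first 8 bytes.
byte 0: (46 ^ 77) ^ 61 = 31 ^ 61 = 50
byte 1: (3a ^ 45) ^ 64 = 7f ^ 64 = 1b
byte 2: (0e ^ e6) ^ 6d = e8 ^ 6d = 85
byte 3: (cf ^ 3c) ^ 69 = f3 ^ 69 = 9a
byte 4: (4d ^ cf) ^ 6e = 82 ^ 6e = ec
byte 5: (2b ^ 80) ^ 20 = ab ^ 20 = 8b
byte 6: (03 ^ e2) ^ 61 = e1 ^ 61 = 80
byte 7: (dc ^ d6) ^ 62 = 0a ^ 62 = 68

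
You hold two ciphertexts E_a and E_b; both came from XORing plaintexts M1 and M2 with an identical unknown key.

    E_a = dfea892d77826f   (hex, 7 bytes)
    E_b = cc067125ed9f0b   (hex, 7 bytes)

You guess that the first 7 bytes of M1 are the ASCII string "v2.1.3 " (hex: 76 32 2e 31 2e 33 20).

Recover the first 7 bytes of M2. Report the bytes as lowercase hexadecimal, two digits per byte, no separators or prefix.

First, E_a ⊕ E_b = (M1 ⊕ K) ⊕ (M2 ⊕ K) = M1 ⊕ M2, so the key drops out. Then M2 = (M1 ⊕ M2) ⊕ M1 over the first 7 bytes.
byte 0: (df ⊕ cc) ⊕ 76 = 13 ⊕ 76 = 65
byte 1: (ea ⊕ 06) ⊕ 32 = ec ⊕ 32 = de
byte 2: (89 ⊕ 71) ⊕ 2e = f8 ⊕ 2e = d6
byte 3: (2d ⊕ 25) ⊕ 31 = 08 ⊕ 31 = 39
byte 4: (77 ⊕ ed) ⊕ 2e = 9a ⊕ 2e = b4
byte 5: (82 ⊕ 9f) ⊕ 33 = 1d ⊕ 33 = 2e
byte 6: (6f ⊕ 0b) ⊕ 20 = 64 ⊕ 20 = 44

65ded639b42e44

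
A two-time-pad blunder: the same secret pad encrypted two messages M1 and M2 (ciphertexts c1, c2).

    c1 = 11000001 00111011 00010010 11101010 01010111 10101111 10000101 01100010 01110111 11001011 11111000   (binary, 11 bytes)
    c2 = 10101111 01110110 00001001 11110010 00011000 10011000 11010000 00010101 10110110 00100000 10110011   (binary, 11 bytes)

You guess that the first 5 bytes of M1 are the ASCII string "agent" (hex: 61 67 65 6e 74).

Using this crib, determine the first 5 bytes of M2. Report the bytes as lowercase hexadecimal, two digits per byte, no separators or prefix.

First, c1 ⊕ c2 = (M1 ⊕ K) ⊕ (M2 ⊕ K) = M1 ⊕ M2, so the key drops out. Then M2 = (M1 ⊕ M2) ⊕ M1 over the first 5 bytes.
byte 0: (c1 ^ af) ^ 61 = 6e ^ 61 = 0f
byte 1: (3b ^ 76) ^ 67 = 4d ^ 67 = 2a
byte 2: (12 ^ 09) ^ 65 = 1b ^ 65 = 7e
byte 3: (ea ^ f2) ^ 6e = 18 ^ 6e = 76
byte 4: (57 ^ 18) ^ 74 = 4f ^ 74 = 3b

0f2a7e763b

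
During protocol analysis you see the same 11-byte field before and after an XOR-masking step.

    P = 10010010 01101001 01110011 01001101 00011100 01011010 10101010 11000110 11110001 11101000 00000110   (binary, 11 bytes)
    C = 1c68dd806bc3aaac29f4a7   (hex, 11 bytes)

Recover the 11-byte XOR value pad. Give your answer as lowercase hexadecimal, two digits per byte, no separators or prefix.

Since C = P ⊕ pad, XORing both sides with P gives pad = P ⊕ C.
92 xor 1c = 8e
69 xor 68 = 01
73 xor dd = ae
4d xor 80 = cd
1c xor 6b = 77
5a xor c3 = 99
aa xor aa = 00
c6 xor ac = 6a
f1 xor 29 = d8
e8 xor f4 = 1c
06 xor a7 = a1

8e01aecd7799006ad81ca1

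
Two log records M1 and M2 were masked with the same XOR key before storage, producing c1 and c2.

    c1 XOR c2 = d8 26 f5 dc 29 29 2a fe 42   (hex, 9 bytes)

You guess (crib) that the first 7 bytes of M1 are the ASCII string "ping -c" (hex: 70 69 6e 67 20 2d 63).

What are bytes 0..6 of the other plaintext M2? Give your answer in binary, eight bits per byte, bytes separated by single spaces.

10101000 01001111 10011011 10111011 00001001 00000100 01001001

Since c1 ⊕ c2 = M1 ⊕ M2, XORing with the guessed M1 bytes yields the corresponding M2 bytes: M2 = (c1 ⊕ c2) ⊕ M1.
216 ^ 112 = 168
 38 ^ 105 =  79
245 ^ 110 = 155
220 ^ 103 = 187
 41 ^  32 =   9
 41 ^  45 =   4
 42 ^  99 =  73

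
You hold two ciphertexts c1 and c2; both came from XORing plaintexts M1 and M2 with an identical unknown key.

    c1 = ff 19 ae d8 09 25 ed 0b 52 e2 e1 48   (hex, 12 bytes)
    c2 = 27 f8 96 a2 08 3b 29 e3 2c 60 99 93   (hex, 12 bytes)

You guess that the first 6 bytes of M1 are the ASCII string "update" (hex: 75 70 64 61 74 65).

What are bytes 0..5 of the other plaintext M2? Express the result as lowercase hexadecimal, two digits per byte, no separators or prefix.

First, c1 ⊕ c2 = (M1 ⊕ K) ⊕ (M2 ⊕ K) = M1 ⊕ M2, so the key drops out. Then M2 = (M1 ⊕ M2) ⊕ M1 over the first 6 bytes.
byte 0: (ff xor 27) xor 75 = d8 xor 75 = ad
byte 1: (19 xor f8) xor 70 = e1 xor 70 = 91
byte 2: (ae xor 96) xor 64 = 38 xor 64 = 5c
byte 3: (d8 xor a2) xor 61 = 7a xor 61 = 1b
byte 4: (09 xor 08) xor 74 = 01 xor 74 = 75
byte 5: (25 xor 3b) xor 65 = 1e xor 65 = 7b

ad915c1b757b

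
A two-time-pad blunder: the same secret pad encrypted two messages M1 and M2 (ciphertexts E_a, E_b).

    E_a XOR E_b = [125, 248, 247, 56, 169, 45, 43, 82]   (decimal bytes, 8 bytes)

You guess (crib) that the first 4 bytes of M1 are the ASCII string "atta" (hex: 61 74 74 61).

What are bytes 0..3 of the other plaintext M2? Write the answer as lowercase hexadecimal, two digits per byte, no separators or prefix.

1c8c8359

Since E_a ⊕ E_b = M1 ⊕ M2, XORing with the guessed M1 bytes yields the corresponding M2 bytes: M2 = (E_a ⊕ E_b) ⊕ M1.
7d ^ 61 = 1c
f8 ^ 74 = 8c
f7 ^ 74 = 83
38 ^ 61 = 59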